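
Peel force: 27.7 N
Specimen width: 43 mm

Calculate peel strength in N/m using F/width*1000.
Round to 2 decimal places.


Peel strength = 27.7 / 43 * 1000 = 644.19 N/m

644.19


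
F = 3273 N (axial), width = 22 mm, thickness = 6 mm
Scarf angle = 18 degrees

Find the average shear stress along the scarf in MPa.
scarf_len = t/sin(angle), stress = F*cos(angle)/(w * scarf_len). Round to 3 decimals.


scarf_len = 6/sin(18 deg) = 19.4164
cos(18 deg) = 0.951057
stress = 3273*0.951057/(22*19.4164) = 7.287 MPa

7.287


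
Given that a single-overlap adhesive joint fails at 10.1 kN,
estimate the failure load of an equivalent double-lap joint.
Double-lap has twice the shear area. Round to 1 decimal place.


Double-lap factor = 2
Expected load = 10.1 * 2 = 20.2 kN

20.2


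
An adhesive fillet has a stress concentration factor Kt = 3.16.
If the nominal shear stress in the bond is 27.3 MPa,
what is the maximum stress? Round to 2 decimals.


Max stress = 27.3 * 3.16 = 86.27 MPa

86.27


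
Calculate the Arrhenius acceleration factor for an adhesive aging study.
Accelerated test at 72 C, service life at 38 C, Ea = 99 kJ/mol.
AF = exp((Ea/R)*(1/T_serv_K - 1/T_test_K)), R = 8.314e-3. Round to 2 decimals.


T_test = 345.15 K, T_serv = 311.15 K
Ea/R = 99 / 0.008314 = 11907.63
AF = exp(11907.63 * (1/311.15 - 1/345.15))
= 43.37

43.37


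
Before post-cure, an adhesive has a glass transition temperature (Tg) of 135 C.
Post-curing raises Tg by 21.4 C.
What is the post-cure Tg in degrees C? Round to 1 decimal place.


Tg_post = Tg_base + delta_Tg
= 135 + 21.4
= 156.4 C

156.4


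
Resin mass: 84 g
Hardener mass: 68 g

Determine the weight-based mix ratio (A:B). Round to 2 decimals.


Ratio = 84 / 68 = 1.24

1.24


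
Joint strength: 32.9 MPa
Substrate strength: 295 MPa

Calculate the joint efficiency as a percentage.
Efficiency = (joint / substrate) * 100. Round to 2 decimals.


Efficiency = (32.9 / 295) * 100 = 11.15%

11.15


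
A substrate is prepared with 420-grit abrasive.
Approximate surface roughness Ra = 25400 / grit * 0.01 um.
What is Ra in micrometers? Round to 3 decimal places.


Ra = 25400 / 420 * 0.01 = 0.605 um

0.605


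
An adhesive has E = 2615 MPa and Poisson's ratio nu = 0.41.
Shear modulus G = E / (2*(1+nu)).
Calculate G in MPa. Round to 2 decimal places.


G = 2615 / (2*(1+0.41))
= 2615 / 2.82
= 927.30 MPa

927.30


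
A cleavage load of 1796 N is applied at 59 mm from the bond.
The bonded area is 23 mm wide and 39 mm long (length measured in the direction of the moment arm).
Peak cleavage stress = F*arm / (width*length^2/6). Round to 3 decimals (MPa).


Moment = 1796 * 59 = 105964 N*mm
Section modulus = 23 * 1521 / 6 = 34983 / 6 mm^3
Stress = 105964 / (34983 / 6) = 635784 / 34983
= 18.174 MPa

18.174


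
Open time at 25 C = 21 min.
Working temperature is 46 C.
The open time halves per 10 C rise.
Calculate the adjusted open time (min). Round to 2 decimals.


factor = 2^((46 - 25) / 10) = 4.2871
ot = 21 / 4.2871 = 4.90 min

4.90


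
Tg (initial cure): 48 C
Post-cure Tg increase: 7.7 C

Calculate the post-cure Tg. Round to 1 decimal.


Post-cure Tg = 48 + 7.7 = 55.7 C

55.7


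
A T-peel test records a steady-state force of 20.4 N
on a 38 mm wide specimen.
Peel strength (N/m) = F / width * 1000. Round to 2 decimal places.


Peel strength = 20.4 / 38 * 1000
= 536.84 N/m

536.84


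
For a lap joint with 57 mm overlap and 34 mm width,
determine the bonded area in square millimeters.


Area = 57 * 34 = 1938 mm^2

1938


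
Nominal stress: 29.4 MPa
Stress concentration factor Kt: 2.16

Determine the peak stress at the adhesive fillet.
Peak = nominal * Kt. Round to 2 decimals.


Peak stress = 29.4 * 2.16
= 63.50 MPa

63.50


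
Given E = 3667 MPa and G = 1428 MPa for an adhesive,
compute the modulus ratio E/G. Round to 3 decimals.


E/G ratio = 3667 / 1428 = 2.568

2.568


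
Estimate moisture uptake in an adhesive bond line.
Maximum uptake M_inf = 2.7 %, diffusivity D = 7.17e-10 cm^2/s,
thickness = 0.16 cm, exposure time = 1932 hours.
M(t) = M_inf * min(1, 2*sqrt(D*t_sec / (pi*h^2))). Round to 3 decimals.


Convert time: 1932 h = 6955200 s
ratio = min(1, 2*sqrt(7.17e-10*6955200/(pi*0.16^2)))
= 0.498023
M(t) = 2.7 * 0.498023 = 1.345%

1.345


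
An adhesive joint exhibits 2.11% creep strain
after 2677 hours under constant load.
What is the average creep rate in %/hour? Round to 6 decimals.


Creep rate = strain / time
= 2.11 / 2677
= 0.000788 %/h

0.000788


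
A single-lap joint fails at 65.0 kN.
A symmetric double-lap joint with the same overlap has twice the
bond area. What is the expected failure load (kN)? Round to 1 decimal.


Double-lap load = 2 * 65.0 = 130.0 kN

130.0


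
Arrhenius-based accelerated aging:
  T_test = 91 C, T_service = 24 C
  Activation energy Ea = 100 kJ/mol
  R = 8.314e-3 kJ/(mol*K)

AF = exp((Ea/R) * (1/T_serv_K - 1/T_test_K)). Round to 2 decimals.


T_test_K = 364.15, T_serv_K = 297.15
AF = exp((100/8.314e-3) * (1/297.15 - 1/364.15))
= 1715.52

1715.52


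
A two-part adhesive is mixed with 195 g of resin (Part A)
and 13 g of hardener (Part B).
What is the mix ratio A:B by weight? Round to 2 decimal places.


Mix ratio = mass_A / mass_B
= 195 / 13
= 15.00

15.00


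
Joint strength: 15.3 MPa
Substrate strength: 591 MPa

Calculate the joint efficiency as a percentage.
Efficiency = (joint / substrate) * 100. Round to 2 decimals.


Efficiency = (15.3 / 591) * 100 = 2.59%

2.59


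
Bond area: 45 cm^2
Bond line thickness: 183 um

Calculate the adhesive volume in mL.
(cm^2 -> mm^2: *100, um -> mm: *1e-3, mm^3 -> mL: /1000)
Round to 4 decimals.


V = 45*100 * 183*1e-3 / 1000
= 0.8235 mL

0.8235


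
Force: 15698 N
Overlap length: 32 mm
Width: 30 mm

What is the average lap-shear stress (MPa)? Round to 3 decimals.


Average shear stress = F / (overlap * width)
= 15698 / (32 * 30)
= 16.352 MPa

16.352


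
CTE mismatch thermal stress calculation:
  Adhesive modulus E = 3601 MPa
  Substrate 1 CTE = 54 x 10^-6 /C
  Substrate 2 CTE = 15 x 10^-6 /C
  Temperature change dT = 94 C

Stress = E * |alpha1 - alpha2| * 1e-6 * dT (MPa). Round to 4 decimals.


delta_alpha = |54 - 15| = 39 x 10^-6/C
Stress = 3601 * 39e-6 * 94
= 13.2013 MPa

13.2013


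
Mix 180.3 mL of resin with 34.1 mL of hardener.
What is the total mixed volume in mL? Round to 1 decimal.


Total = 180.3 + 34.1 = 214.4 mL

214.4


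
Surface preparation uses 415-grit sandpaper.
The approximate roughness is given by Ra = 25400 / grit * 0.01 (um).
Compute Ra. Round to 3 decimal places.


Ra = 25400 / 415 * 0.01
= 254 / 415
= 0.612 um

0.612


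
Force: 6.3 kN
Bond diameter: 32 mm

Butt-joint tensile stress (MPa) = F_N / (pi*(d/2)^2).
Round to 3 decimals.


F_N = 6.3 * 1000 = 6300.0 N
A = pi*(16.0)^2 = 804.2477 mm^2
stress = 6300.0 / 804.2477 = 7.833 MPa

7.833


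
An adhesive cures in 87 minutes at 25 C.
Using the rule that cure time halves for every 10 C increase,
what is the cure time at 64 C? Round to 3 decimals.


Factor = 2^((64 - 25) / 10) = 14.9285
Cure time = 87 / 14.9285
= 5.828 minutes

5.828


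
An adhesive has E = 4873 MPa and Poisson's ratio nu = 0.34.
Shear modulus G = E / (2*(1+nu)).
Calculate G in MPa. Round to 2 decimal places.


G = 4873 / (2*(1+0.34))
= 4873 / 2.68
= 1818.28 MPa

1818.28


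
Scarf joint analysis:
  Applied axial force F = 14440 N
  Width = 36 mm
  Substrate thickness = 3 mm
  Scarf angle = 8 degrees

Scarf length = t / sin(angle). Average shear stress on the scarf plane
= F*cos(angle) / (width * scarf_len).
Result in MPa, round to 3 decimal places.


Scarf length = 3 / sin(8 deg) = 21.5559 mm
cos(8 deg) = 0.990268
Shear = 14440 * 0.990268 / (36 * 21.5559)
= 18.427 MPa

18.427


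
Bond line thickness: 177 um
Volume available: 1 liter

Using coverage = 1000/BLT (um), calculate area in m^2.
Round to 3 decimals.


1 L = 1e6 mm^3, thickness = 177 um = 0.177 mm
Area = 1e6 / 0.177 mm^2 = (1e6 / 0.177) / 1e6 m^2 = 1000 / 177 m^2
= 5.650 m^2

5.650


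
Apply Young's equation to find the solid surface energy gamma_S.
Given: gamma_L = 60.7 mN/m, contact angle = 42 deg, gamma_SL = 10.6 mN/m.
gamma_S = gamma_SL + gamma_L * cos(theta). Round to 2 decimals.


theta_rad = 42 * pi/180 = 0.733038
gamma_S = 10.6 + 60.7 * cos(0.733038)
= 55.71 mN/m

55.71


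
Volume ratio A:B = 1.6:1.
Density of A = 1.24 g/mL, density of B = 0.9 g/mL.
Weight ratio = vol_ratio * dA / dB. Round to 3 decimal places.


Wt ratio = 1.6 * 1.24 / 0.9
= 2.204

2.204


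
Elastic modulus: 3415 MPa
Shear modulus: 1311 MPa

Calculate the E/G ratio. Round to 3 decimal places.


E / G = 3415 / 1311 = 2.605

2.605


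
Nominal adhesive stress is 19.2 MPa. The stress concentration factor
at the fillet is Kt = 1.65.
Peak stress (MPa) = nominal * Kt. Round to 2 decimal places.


Peak = 19.2 * 1.65 = 31.68 MPa

31.68


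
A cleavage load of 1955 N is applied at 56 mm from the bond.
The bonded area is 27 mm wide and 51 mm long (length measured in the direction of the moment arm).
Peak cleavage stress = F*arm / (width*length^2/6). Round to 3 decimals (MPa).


Moment = 1955 * 56 = 109480 N*mm
Section modulus = 27 * 2601 / 6 = 70227 / 6 mm^3
Stress = 109480 / (70227 / 6) = 656880 / 70227
= 9.354 MPa

9.354


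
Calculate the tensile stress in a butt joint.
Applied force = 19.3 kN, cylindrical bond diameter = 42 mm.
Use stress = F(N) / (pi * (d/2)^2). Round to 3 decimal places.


A = pi * 21.0^2 = 1385.4424 mm^2
sigma = 19300.0 / 1385.4424 = 13.931 MPa

13.931


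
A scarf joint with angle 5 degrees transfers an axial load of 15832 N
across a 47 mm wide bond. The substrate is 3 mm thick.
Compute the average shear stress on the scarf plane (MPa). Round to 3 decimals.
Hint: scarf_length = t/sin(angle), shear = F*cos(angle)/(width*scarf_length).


scarf_length = 3 / sin(5 deg) = 34.4211 mm
cos(5 deg) = 0.996195
shear stress = 15832 * 0.996195 / (47 * 34.4211)
= 9.749 MPa

9.749


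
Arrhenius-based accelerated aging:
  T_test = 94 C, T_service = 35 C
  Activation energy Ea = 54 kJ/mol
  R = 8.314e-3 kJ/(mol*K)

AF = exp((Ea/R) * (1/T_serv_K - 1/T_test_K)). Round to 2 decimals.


T_test_K = 367.15, T_serv_K = 308.15
AF = exp((54/8.314e-3) * (1/308.15 - 1/367.15))
= 29.58

29.58


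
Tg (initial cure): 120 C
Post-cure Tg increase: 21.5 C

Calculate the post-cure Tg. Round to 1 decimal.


Post-cure Tg = 120 + 21.5 = 141.5 C

141.5


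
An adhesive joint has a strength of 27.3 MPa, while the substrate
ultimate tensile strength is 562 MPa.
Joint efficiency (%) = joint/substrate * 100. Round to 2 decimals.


Efficiency = 27.3 / 562 * 100
= 4.86%

4.86


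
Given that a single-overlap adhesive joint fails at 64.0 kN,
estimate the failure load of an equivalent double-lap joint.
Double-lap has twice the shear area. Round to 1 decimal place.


Double-lap factor = 2
Expected load = 64.0 * 2 = 128.0 kN

128.0


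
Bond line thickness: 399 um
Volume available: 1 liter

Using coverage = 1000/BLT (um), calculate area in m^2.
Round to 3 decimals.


1 L = 1e6 mm^3, thickness = 399 um = 0.399 mm
Area = 1e6 / 0.399 mm^2 = (1e6 / 0.399) / 1e6 m^2 = 1000 / 399 m^2
= 2.506 m^2

2.506


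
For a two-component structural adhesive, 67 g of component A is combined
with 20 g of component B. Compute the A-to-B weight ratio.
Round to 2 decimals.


Weight ratio A:B = 67 / 20
= 3.35

3.35


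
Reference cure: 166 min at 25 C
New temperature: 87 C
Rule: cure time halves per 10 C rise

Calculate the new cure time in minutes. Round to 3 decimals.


factor = 2^((87-25)/10) = 73.5167
t_new = 166 / 73.5167 = 2.258 min

2.258


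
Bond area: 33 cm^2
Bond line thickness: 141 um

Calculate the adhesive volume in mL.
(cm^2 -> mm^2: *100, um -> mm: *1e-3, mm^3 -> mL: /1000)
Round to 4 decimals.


V = 33*100 * 141*1e-3 / 1000
= 0.4653 mL

0.4653


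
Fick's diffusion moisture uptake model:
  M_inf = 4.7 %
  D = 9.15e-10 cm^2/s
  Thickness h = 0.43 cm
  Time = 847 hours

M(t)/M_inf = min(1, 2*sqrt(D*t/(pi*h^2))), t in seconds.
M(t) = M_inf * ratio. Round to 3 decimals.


t_sec = 847 * 3600 = 3049200
ratio = 2*sqrt(9.15e-10*3049200/(pi*0.43^2))
= min(1, 0.138609)
= 0.138609
M(t) = 4.7 * 0.138609 = 0.651 %

0.651


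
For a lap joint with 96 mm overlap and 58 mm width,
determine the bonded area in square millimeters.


Area = 96 * 58 = 5568 mm^2

5568


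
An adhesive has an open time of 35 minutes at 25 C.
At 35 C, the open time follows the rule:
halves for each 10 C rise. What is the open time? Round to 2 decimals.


Factor = 2^((35-25)/10) = 2.0000
Open time = 35 / 2.0000 = 17.50 min

17.50


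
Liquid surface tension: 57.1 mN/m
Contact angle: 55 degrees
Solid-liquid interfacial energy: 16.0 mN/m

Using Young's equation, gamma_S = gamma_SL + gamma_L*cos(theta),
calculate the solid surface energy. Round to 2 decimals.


gamma_S = 16.0 + 57.1 * cos(55)
= 48.75 mN/m

48.75


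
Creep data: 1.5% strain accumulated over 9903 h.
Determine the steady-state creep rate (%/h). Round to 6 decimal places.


Rate = 1.5 / 9903 = 0.000151 %/h

0.000151


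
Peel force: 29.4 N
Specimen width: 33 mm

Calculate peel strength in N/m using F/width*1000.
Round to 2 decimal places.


Peel strength = 29.4 / 33 * 1000 = 890.91 N/m

890.91


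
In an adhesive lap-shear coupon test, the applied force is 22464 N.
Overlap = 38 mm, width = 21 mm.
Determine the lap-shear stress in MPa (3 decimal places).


stress = F / (overlap * width)
= 22464 / (38 * 21)
= 28.150 MPa

28.150


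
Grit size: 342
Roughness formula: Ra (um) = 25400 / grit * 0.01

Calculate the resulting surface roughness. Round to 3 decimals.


Ra = 25400 / 342 * 0.01
= 0.743 um

0.743


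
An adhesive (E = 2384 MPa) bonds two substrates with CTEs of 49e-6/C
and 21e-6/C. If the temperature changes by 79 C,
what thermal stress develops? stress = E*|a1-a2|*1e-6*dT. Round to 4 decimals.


Stress = 2384 * |49 - 21| * 1e-6 * 79
= 5.2734 MPa

5.2734


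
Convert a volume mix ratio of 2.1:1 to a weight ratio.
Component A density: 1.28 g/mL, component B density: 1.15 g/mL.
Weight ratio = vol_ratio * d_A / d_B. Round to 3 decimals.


= 2.1 * 1.28 / 1.15 = 2.337

2.337


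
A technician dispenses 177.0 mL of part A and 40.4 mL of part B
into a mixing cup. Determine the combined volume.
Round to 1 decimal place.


Combined volume = 177.0 + 40.4
= 217.4 mL

217.4


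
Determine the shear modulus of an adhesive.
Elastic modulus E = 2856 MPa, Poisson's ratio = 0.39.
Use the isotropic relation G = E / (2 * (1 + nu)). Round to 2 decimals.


G = 2856 / (2*(1+0.39)) = 2856 / 2.78
= 1027.34 MPa

1027.34


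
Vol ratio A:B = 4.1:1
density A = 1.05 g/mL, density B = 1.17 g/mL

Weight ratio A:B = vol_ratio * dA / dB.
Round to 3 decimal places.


Weight ratio = 4.1 * 1.05 / 1.17
= 3.679

3.679


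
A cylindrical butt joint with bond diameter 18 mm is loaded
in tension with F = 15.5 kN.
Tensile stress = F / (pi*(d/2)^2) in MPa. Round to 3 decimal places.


Area = pi * (18/2)^2 = 254.4690 mm^2
Stress = 15.5*1000 / 254.4690
= 60.911 MPa

60.911


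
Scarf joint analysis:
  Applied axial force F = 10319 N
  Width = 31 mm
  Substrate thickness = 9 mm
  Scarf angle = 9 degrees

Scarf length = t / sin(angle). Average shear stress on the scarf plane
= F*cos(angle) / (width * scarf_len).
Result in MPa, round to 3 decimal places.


Scarf length = 9 / sin(9 deg) = 57.5321 mm
cos(9 deg) = 0.987688
Shear = 10319 * 0.987688 / (31 * 57.5321)
= 5.715 MPa

5.715


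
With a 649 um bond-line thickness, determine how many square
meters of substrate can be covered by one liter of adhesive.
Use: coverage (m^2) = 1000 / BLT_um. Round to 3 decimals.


Coverage = 1000 / 649 = 1.541 m^2

1.541


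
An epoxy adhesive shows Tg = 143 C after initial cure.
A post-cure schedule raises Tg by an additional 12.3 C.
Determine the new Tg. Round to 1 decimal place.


New Tg = 143 + 12.3
= 155.3 C

155.3


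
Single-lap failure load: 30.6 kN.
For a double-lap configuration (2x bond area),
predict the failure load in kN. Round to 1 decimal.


Failure load = 30.6 * 2 = 61.2 kN

61.2


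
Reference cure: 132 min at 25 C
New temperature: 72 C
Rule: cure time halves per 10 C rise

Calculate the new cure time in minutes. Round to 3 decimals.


factor = 2^((72-25)/10) = 25.9921
t_new = 132 / 25.9921 = 5.078 min

5.078


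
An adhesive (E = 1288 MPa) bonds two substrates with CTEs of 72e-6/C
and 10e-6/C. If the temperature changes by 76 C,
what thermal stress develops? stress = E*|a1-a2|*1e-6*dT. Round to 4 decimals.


Stress = 1288 * |72 - 10| * 1e-6 * 76
= 6.0691 MPa

6.0691


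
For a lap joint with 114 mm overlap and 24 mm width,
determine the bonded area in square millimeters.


Area = 114 * 24 = 2736 mm^2

2736


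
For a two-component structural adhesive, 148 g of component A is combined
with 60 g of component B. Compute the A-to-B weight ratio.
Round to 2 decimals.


Weight ratio A:B = 148 / 60
= 2.47

2.47


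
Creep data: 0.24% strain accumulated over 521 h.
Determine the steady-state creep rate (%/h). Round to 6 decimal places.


Rate = 0.24 / 521 = 0.000461 %/h

0.000461


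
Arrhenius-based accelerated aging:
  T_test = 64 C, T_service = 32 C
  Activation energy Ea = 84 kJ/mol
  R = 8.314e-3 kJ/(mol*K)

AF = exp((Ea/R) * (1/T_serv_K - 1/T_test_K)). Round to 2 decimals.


T_test_K = 337.15, T_serv_K = 305.15
AF = exp((84/8.314e-3) * (1/305.15 - 1/337.15))
= 23.16

23.16


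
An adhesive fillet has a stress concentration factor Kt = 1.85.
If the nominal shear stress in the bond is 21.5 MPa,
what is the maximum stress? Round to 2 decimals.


Max stress = 21.5 * 1.85 = 39.78 MPa

39.78


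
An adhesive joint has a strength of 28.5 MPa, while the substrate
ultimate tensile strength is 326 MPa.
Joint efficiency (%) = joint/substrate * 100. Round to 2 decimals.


Efficiency = 28.5 / 326 * 100
= 8.74%

8.74


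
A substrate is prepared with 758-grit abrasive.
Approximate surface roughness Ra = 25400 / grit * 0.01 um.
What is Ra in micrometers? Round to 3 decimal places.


Ra = 25400 / 758 * 0.01 = 0.335 um

0.335


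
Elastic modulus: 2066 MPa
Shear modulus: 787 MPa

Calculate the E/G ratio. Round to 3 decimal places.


E / G = 2066 / 787 = 2.625

2.625


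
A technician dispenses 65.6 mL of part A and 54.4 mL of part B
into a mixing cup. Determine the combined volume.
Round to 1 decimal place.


Combined volume = 65.6 + 54.4
= 120.0 mL

120.0


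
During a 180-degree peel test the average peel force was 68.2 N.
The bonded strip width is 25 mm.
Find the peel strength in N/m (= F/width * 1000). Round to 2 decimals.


Peel strength = F/width * 1000
= 68.2 / 25 * 1000
= 2728.00 N/m

2728.00


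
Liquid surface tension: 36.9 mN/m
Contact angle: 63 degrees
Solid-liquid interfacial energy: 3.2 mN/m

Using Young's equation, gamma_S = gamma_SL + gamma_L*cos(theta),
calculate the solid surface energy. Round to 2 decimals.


gamma_S = 3.2 + 36.9 * cos(63)
= 19.95 mN/m

19.95


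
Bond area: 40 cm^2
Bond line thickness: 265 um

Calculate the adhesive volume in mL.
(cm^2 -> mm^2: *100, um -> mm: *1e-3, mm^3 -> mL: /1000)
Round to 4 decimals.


V = 40*100 * 265*1e-3 / 1000
= 1.0600 mL

1.0600


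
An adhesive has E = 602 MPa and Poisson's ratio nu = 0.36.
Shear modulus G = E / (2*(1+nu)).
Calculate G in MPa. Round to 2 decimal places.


G = 602 / (2*(1+0.36))
= 602 / 2.72
= 221.32 MPa

221.32


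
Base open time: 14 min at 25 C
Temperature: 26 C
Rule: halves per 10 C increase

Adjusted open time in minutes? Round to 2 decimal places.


Acceleration = 2^((26-25)/10) = 1.0718
Open time = 14 / 1.0718 = 13.06 min

13.06


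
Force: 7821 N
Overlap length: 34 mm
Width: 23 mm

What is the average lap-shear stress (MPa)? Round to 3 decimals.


Average shear stress = F / (overlap * width)
= 7821 / (34 * 23)
= 10.001 MPa

10.001


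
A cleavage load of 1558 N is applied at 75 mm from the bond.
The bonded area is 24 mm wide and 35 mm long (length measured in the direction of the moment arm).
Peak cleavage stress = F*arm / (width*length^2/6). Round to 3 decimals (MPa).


Moment = 1558 * 75 = 116850 N*mm
Section modulus = 24 * 1225 / 6 = 29400 / 6 mm^3
Stress = 116850 / (29400 / 6) = 701100 / 29400
= 23.847 MPa

23.847


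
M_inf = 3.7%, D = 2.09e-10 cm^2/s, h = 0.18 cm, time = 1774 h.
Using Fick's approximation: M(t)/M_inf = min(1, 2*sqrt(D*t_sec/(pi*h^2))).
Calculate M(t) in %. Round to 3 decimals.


t = 6386400 s
ratio = min(1, 2*sqrt(2.09e-10*6386400/(pi*0.0324)))
= 0.229025
M(t) = 3.7 * 0.229025 = 0.847%

0.847


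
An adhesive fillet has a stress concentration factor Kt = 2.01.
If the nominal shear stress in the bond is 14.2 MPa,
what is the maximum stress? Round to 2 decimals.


Max stress = 14.2 * 2.01 = 28.54 MPa

28.54


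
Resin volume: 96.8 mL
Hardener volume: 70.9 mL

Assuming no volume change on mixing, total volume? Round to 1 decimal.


V_total = 96.8 + 70.9 = 167.7 mL

167.7


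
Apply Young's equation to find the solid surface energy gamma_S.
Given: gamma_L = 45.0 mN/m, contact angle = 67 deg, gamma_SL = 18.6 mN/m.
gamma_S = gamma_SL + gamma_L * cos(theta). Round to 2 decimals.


theta_rad = 67 * pi/180 = 1.169371
gamma_S = 18.6 + 45.0 * cos(1.169371)
= 36.18 mN/m

36.18


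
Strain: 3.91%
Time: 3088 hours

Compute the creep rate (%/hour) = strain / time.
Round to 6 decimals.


Creep rate = 3.91 / 3088
= 0.001266 %/h

0.001266


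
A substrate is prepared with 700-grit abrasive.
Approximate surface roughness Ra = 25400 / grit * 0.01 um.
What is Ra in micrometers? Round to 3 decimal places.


Ra = 25400 / 700 * 0.01 = 0.363 um

0.363


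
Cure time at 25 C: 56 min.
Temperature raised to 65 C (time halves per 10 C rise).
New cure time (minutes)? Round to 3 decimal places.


Acceleration factor = 2^(40/10) = 16.0000
New time = 56 / 16.0000 = 3.500 min

3.500


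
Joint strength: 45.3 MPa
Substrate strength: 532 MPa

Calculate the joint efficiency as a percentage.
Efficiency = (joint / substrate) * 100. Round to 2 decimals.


Efficiency = (45.3 / 532) * 100 = 8.52%

8.52


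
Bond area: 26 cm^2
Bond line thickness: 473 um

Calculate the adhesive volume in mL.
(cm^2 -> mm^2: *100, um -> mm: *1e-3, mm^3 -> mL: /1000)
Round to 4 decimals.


V = 26*100 * 473*1e-3 / 1000
= 1.2298 mL

1.2298


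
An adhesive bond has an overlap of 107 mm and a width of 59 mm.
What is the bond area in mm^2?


Bond area = overlap * width
= 107 * 59
= 6313 mm^2

6313


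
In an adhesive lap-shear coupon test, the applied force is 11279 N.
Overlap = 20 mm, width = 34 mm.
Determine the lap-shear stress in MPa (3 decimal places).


stress = F / (overlap * width)
= 11279 / (20 * 34)
= 16.587 MPa

16.587


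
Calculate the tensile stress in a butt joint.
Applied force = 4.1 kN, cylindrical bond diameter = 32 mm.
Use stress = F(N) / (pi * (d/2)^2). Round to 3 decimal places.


A = pi * 16.0^2 = 804.2477 mm^2
sigma = 4100.0 / 804.2477 = 5.098 MPa

5.098


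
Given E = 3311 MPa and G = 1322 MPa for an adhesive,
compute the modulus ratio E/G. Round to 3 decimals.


E/G ratio = 3311 / 1322 = 2.505

2.505


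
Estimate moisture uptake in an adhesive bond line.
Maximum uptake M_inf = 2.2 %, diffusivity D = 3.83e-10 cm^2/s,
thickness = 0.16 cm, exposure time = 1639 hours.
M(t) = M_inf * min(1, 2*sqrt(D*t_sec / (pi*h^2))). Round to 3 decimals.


Convert time: 1639 h = 5900400 s
ratio = min(1, 2*sqrt(3.83e-10*5900400/(pi*0.16^2)))
= 0.335255
M(t) = 2.2 * 0.335255 = 0.738%

0.738


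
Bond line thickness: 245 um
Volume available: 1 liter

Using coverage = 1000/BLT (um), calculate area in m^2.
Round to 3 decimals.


1 L = 1e6 mm^3, thickness = 245 um = 0.245 mm
Area = 1e6 / 0.245 mm^2 = (1e6 / 0.245) / 1e6 m^2 = 1000 / 245 m^2
= 4.082 m^2

4.082


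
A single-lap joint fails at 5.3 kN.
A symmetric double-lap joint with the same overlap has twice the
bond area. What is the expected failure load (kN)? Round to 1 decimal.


Double-lap load = 2 * 5.3 = 10.6 kN

10.6


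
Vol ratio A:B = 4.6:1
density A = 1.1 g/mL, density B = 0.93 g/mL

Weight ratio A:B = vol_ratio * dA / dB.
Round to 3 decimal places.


Weight ratio = 4.6 * 1.1 / 0.93
= 5.441

5.441


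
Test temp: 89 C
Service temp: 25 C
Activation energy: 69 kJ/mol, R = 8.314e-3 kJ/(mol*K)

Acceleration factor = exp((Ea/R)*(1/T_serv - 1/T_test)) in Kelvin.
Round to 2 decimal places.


AF = exp((69/0.008314)*(1/298.15 - 1/362.15))
= 136.90

136.90


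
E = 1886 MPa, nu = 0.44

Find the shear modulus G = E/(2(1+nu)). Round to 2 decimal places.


G = 1886 / (2 * 1.44)
= 654.86 MPa

654.86


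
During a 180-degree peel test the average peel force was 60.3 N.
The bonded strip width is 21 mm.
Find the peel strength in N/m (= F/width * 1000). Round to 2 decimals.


Peel strength = F/width * 1000
= 60.3 / 21 * 1000
= 2871.43 N/m

2871.43


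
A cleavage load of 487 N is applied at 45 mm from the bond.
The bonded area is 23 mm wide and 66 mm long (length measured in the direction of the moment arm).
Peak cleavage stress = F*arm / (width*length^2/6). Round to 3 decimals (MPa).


Moment = 487 * 45 = 21915 N*mm
Section modulus = 23 * 4356 / 6 = 100188 / 6 mm^3
Stress = 21915 / (100188 / 6) = 131490 / 100188
= 1.312 MPa

1.312


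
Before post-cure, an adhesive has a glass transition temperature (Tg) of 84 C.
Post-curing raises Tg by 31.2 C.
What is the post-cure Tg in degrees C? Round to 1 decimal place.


Tg_post = Tg_base + delta_Tg
= 84 + 31.2
= 115.2 C

115.2


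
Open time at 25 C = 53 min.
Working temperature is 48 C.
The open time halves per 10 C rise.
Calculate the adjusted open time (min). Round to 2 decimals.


factor = 2^((48 - 25) / 10) = 4.9246
ot = 53 / 4.9246 = 10.76 min

10.76


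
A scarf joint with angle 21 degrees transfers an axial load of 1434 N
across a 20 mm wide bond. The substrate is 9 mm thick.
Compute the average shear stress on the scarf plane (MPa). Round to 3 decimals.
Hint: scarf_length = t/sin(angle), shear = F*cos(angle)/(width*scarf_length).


scarf_length = 9 / sin(21 deg) = 25.1139 mm
cos(21 deg) = 0.933580
shear stress = 1434 * 0.933580 / (20 * 25.1139)
= 2.665 MPa

2.665


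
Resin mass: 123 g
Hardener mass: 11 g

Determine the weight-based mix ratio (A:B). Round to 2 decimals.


Ratio = 123 / 11 = 11.18

11.18


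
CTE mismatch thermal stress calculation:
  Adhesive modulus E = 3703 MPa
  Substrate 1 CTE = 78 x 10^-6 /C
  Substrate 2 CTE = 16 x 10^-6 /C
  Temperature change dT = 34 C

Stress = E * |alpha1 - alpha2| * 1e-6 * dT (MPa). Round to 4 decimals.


delta_alpha = |78 - 16| = 62 x 10^-6/C
Stress = 3703 * 62e-6 * 34
= 7.8059 MPa

7.8059


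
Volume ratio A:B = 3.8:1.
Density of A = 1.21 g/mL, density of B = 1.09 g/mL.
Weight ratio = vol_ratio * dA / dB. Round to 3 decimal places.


Wt ratio = 3.8 * 1.21 / 1.09
= 4.218

4.218


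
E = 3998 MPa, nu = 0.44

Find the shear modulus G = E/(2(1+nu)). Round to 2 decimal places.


G = 3998 / (2 * 1.44)
= 1388.19 MPa

1388.19


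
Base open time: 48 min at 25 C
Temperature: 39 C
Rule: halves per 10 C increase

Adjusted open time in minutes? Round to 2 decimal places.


Acceleration = 2^((39-25)/10) = 2.6390
Open time = 48 / 2.6390 = 18.19 min

18.19


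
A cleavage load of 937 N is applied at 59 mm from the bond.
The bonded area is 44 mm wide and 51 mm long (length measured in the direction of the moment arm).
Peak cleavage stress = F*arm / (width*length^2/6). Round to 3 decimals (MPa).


Moment = 937 * 59 = 55283 N*mm
Section modulus = 44 * 2601 / 6 = 114444 / 6 mm^3
Stress = 55283 / (114444 / 6) = 331698 / 114444
= 2.898 MPa

2.898


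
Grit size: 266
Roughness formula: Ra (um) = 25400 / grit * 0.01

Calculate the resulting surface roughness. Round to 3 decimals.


Ra = 25400 / 266 * 0.01
= 0.955 um

0.955


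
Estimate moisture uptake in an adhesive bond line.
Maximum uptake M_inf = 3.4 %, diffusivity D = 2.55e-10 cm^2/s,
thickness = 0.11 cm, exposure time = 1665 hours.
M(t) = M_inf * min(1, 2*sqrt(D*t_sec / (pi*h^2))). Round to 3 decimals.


Convert time: 1665 h = 5994000 s
ratio = min(1, 2*sqrt(2.55e-10*5994000/(pi*0.11^2)))
= 0.401043
M(t) = 3.4 * 0.401043 = 1.364%

1.364


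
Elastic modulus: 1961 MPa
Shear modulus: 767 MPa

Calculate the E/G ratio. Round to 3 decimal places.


E / G = 1961 / 767 = 2.557

2.557


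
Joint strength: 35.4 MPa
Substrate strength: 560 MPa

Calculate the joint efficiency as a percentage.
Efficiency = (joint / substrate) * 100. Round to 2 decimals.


Efficiency = (35.4 / 560) * 100 = 6.32%

6.32


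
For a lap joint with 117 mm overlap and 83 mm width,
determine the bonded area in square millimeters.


Area = 117 * 83 = 9711 mm^2

9711


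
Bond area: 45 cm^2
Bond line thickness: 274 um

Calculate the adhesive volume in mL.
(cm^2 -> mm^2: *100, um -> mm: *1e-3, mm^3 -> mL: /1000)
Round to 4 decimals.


V = 45*100 * 274*1e-3 / 1000
= 1.2330 mL

1.2330


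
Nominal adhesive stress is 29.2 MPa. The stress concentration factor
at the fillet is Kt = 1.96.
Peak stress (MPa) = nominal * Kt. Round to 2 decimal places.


Peak = 29.2 * 1.96 = 57.23 MPa

57.23


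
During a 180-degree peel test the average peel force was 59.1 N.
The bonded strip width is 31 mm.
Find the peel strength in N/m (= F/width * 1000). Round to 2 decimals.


Peel strength = F/width * 1000
= 59.1 / 31 * 1000
= 1906.45 N/m

1906.45


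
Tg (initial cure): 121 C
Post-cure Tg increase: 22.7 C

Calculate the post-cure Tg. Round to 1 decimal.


Post-cure Tg = 121 + 22.7 = 143.7 C

143.7


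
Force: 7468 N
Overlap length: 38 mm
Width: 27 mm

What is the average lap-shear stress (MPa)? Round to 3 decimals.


Average shear stress = F / (overlap * width)
= 7468 / (38 * 27)
= 7.279 MPa

7.279


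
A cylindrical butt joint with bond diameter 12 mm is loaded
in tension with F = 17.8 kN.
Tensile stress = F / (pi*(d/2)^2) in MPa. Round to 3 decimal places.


Area = pi * (12/2)^2 = 113.0973 mm^2
Stress = 17.8*1000 / 113.0973
= 157.387 MPa

157.387


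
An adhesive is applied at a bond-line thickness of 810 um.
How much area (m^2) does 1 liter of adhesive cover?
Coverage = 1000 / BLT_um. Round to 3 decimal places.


Coverage = 1000 / 810 = 1.235 m^2

1.235


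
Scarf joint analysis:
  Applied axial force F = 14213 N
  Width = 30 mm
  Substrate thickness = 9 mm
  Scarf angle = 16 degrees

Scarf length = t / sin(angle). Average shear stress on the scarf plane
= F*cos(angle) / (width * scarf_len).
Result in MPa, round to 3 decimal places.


Scarf length = 9 / sin(16 deg) = 32.6516 mm
cos(16 deg) = 0.961262
Shear = 14213 * 0.961262 / (30 * 32.6516)
= 13.948 MPa

13.948


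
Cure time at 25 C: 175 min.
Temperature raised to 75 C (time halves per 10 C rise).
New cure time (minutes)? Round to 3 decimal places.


Acceleration factor = 2^(50/10) = 32.0000
New time = 175 / 32.0000 = 5.469 min

5.469


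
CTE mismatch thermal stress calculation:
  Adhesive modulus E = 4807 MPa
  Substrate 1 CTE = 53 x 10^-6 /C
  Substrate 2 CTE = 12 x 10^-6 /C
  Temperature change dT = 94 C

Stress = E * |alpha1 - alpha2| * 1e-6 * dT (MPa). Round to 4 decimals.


delta_alpha = |53 - 12| = 41 x 10^-6/C
Stress = 4807 * 41e-6 * 94
= 18.5262 MPa

18.5262


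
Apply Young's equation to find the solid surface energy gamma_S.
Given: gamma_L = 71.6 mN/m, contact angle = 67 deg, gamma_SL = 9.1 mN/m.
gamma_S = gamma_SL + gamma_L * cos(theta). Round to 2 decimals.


theta_rad = 67 * pi/180 = 1.169371
gamma_S = 9.1 + 71.6 * cos(1.169371)
= 37.08 mN/m

37.08


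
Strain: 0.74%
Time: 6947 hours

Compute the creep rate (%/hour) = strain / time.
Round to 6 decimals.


Creep rate = 0.74 / 6947
= 0.000107 %/h

0.000107


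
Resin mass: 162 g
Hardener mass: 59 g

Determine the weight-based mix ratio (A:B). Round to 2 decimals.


Ratio = 162 / 59 = 2.75

2.75


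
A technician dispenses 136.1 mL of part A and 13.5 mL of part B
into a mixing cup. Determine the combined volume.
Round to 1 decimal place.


Combined volume = 136.1 + 13.5
= 149.6 mL

149.6


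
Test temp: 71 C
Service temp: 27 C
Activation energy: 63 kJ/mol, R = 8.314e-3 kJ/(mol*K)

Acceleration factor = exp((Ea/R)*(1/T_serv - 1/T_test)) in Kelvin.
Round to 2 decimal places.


AF = exp((63/0.008314)*(1/300.15 - 1/344.15))
= 25.22

25.22


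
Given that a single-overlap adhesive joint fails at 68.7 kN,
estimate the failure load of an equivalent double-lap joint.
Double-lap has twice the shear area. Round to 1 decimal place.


Double-lap factor = 2
Expected load = 68.7 * 2 = 137.4 kN

137.4


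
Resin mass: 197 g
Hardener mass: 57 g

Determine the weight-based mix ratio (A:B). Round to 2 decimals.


Ratio = 197 / 57 = 3.46

3.46


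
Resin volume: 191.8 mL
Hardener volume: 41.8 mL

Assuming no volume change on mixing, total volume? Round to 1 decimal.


V_total = 191.8 + 41.8 = 233.6 mL

233.6


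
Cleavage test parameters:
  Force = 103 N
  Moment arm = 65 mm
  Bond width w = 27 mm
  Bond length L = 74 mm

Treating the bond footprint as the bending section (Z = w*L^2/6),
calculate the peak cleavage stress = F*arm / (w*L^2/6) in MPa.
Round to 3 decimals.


M = 103 * 65 = 6695 N*mm
Z = 27 * 74^2 / 6 = 147852 / 6 mm^3
sigma = M / Z = 6 * 6695 / 147852 = 40170 / 147852
= 0.272 MPa

0.272


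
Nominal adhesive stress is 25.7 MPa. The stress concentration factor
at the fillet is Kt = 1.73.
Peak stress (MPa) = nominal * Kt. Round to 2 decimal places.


Peak = 25.7 * 1.73 = 44.46 MPa

44.46


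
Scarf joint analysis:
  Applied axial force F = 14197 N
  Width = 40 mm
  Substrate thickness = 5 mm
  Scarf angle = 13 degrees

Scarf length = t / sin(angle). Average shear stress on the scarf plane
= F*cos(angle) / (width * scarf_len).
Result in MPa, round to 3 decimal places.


Scarf length = 5 / sin(13 deg) = 22.2271 mm
cos(13 deg) = 0.974370
Shear = 14197 * 0.974370 / (40 * 22.2271)
= 15.559 MPa

15.559


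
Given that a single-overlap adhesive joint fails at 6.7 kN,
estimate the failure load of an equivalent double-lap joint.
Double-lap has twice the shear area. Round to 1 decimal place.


Double-lap factor = 2
Expected load = 6.7 * 2 = 13.4 kN

13.4


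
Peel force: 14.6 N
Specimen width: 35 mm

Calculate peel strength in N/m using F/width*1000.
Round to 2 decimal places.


Peel strength = 14.6 / 35 * 1000 = 417.14 N/m

417.14


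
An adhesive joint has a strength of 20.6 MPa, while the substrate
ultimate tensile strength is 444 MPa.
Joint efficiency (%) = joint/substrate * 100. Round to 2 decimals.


Efficiency = 20.6 / 444 * 100
= 4.64%

4.64


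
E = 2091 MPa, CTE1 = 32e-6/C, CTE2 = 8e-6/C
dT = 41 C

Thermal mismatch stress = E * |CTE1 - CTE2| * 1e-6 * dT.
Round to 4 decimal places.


= 2091 * 24e-6 * 41
= 2.0575 MPa

2.0575


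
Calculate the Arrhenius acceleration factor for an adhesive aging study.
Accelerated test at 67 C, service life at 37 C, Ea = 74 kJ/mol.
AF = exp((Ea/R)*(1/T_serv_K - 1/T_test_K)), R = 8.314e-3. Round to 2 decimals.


T_test = 340.15 K, T_serv = 310.15 K
Ea/R = 74 / 0.008314 = 8900.65
AF = exp(8900.65 * (1/310.15 - 1/340.15))
= 12.57

12.57


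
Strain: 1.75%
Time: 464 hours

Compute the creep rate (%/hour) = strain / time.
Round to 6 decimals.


Creep rate = 1.75 / 464
= 0.003772 %/h

0.003772


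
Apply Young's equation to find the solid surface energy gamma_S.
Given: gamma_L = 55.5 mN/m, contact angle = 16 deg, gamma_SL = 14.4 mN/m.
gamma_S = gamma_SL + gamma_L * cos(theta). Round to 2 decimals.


theta_rad = 16 * pi/180 = 0.279253
gamma_S = 14.4 + 55.5 * cos(0.279253)
= 67.75 mN/m

67.75


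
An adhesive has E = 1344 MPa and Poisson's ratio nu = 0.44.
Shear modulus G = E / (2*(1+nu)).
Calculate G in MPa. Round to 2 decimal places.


G = 1344 / (2*(1+0.44))
= 1344 / 2.88
= 466.67 MPa

466.67


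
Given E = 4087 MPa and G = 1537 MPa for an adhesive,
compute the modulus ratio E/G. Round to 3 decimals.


E/G ratio = 4087 / 1537 = 2.659

2.659


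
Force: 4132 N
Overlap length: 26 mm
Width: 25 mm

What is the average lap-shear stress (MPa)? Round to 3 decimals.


Average shear stress = F / (overlap * width)
= 4132 / (26 * 25)
= 6.357 MPa

6.357


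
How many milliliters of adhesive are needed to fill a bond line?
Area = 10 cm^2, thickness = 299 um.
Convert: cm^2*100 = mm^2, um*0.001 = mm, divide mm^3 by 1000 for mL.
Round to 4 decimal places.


= (10 * 100) * (299 * 0.001) / 1000
= 0.2990 mL

0.2990


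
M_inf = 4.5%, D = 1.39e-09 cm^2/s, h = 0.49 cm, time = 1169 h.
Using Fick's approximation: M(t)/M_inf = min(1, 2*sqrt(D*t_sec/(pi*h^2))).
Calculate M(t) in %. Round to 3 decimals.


t = 4208400 s
ratio = min(1, 2*sqrt(1.39e-09*4208400/(pi*0.2401)))
= 0.176127
M(t) = 4.5 * 0.176127 = 0.793%

0.793


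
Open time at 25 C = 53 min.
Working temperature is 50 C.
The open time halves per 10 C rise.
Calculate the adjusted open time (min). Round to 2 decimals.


factor = 2^((50 - 25) / 10) = 5.6569
ot = 53 / 5.6569 = 9.37 min

9.37


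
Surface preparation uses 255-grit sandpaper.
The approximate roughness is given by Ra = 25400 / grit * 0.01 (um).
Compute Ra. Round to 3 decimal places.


Ra = 25400 / 255 * 0.01
= 254 / 255
= 0.996 um

0.996


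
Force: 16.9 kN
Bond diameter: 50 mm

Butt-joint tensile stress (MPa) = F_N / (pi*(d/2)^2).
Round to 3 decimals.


F_N = 16.9 * 1000 = 16900.0 N
A = pi*(25.0)^2 = 1963.4954 mm^2
stress = 16900.0 / 1963.4954 = 8.607 MPa

8.607


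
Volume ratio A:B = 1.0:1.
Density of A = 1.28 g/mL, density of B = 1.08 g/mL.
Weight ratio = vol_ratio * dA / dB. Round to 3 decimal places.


Wt ratio = 1.0 * 1.28 / 1.08
= 1.185

1.185


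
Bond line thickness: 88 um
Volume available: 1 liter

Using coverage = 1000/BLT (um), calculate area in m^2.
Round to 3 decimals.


1 L = 1e6 mm^3, thickness = 88 um = 0.088 mm
Area = 1e6 / 0.088 mm^2 = (1e6 / 0.088) / 1e6 m^2 = 1000 / 88 m^2
= 11.364 m^2

11.364


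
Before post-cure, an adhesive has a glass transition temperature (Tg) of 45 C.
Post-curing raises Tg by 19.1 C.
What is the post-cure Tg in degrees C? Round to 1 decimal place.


Tg_post = Tg_base + delta_Tg
= 45 + 19.1
= 64.1 C

64.1


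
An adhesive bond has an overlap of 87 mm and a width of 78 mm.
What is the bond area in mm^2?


Bond area = overlap * width
= 87 * 78
= 6786 mm^2

6786


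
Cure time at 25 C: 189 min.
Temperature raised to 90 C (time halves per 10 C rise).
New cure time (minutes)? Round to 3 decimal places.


Acceleration factor = 2^(65/10) = 90.5097
New time = 189 / 90.5097 = 2.088 min

2.088


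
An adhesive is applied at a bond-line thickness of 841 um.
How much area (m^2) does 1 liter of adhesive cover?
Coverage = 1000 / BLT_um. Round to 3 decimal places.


Coverage = 1000 / 841 = 1.189 m^2

1.189


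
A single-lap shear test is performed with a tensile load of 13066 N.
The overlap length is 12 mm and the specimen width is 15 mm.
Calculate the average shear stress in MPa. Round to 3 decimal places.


Shear stress = F / (overlap * width)
= 13066 / (12 * 15)
= 13066 / 180
= 72.589 MPa

72.589


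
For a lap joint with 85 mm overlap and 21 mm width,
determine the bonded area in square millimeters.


Area = 85 * 21 = 1785 mm^2

1785


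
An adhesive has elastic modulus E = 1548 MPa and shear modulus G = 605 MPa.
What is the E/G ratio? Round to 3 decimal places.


E/G = 1548 / 605 = 2.559

2.559


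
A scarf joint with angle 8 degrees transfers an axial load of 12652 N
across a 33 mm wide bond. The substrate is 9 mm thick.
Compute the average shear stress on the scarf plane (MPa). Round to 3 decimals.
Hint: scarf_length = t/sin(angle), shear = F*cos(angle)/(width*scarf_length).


scarf_length = 9 / sin(8 deg) = 64.6677 mm
cos(8 deg) = 0.990268
shear stress = 12652 * 0.990268 / (33 * 64.6677)
= 5.871 MPa

5.871
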